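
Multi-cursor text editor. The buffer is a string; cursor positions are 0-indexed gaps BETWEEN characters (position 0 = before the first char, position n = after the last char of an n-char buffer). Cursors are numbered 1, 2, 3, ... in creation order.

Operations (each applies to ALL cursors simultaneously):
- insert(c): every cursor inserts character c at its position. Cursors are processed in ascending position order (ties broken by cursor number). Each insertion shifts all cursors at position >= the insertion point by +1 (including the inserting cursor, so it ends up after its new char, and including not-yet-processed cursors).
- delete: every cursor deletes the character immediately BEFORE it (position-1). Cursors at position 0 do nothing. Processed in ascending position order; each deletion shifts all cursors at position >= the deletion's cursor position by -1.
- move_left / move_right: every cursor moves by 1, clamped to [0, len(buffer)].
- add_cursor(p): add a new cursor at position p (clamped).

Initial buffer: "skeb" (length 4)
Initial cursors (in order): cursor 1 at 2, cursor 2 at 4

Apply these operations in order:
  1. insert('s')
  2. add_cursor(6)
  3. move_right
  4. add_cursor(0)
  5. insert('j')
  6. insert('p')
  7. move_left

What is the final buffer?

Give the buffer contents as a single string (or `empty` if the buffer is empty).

Answer: jpsksejpbsjjpp

Derivation:
After op 1 (insert('s')): buffer="sksebs" (len 6), cursors c1@3 c2@6, authorship ..1..2
After op 2 (add_cursor(6)): buffer="sksebs" (len 6), cursors c1@3 c2@6 c3@6, authorship ..1..2
After op 3 (move_right): buffer="sksebs" (len 6), cursors c1@4 c2@6 c3@6, authorship ..1..2
After op 4 (add_cursor(0)): buffer="sksebs" (len 6), cursors c4@0 c1@4 c2@6 c3@6, authorship ..1..2
After op 5 (insert('j')): buffer="jsksejbsjj" (len 10), cursors c4@1 c1@6 c2@10 c3@10, authorship 4..1.1.223
After op 6 (insert('p')): buffer="jpsksejpbsjjpp" (len 14), cursors c4@2 c1@8 c2@14 c3@14, authorship 44..1.11.22323
After op 7 (move_left): buffer="jpsksejpbsjjpp" (len 14), cursors c4@1 c1@7 c2@13 c3@13, authorship 44..1.11.22323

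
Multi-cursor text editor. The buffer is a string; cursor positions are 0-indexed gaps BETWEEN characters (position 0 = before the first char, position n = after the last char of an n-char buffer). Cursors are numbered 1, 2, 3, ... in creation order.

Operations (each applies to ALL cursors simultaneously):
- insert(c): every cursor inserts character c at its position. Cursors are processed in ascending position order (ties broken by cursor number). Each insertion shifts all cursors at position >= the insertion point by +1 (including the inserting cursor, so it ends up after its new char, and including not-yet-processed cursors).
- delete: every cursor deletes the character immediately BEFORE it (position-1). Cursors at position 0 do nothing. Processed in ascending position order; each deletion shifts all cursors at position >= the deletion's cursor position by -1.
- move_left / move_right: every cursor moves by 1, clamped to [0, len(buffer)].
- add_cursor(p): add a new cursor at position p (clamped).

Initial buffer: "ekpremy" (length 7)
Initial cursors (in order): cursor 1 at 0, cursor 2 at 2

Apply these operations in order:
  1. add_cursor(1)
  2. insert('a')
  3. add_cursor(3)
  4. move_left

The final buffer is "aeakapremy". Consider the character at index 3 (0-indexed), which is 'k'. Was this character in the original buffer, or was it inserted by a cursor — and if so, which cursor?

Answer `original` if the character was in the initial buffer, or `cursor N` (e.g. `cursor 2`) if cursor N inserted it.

After op 1 (add_cursor(1)): buffer="ekpremy" (len 7), cursors c1@0 c3@1 c2@2, authorship .......
After op 2 (insert('a')): buffer="aeakapremy" (len 10), cursors c1@1 c3@3 c2@5, authorship 1.3.2.....
After op 3 (add_cursor(3)): buffer="aeakapremy" (len 10), cursors c1@1 c3@3 c4@3 c2@5, authorship 1.3.2.....
After op 4 (move_left): buffer="aeakapremy" (len 10), cursors c1@0 c3@2 c4@2 c2@4, authorship 1.3.2.....
Authorship (.=original, N=cursor N): 1 . 3 . 2 . . . . .
Index 3: author = original

Answer: original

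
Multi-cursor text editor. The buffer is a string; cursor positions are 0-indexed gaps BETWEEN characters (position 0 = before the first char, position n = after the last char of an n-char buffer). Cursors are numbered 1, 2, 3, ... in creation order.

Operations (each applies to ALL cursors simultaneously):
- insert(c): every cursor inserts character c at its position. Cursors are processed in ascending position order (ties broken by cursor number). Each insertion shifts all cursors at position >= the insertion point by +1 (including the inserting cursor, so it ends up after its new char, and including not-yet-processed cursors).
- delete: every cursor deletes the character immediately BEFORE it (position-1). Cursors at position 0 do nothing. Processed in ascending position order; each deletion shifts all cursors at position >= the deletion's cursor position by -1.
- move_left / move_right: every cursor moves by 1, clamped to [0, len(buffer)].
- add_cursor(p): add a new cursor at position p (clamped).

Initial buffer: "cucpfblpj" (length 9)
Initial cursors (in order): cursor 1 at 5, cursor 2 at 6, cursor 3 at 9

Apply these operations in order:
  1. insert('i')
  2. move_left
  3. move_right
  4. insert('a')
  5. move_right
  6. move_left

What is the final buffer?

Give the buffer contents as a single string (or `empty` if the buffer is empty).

Answer: cucpfiabialpjia

Derivation:
After op 1 (insert('i')): buffer="cucpfibilpji" (len 12), cursors c1@6 c2@8 c3@12, authorship .....1.2...3
After op 2 (move_left): buffer="cucpfibilpji" (len 12), cursors c1@5 c2@7 c3@11, authorship .....1.2...3
After op 3 (move_right): buffer="cucpfibilpji" (len 12), cursors c1@6 c2@8 c3@12, authorship .....1.2...3
After op 4 (insert('a')): buffer="cucpfiabialpjia" (len 15), cursors c1@7 c2@10 c3@15, authorship .....11.22...33
After op 5 (move_right): buffer="cucpfiabialpjia" (len 15), cursors c1@8 c2@11 c3@15, authorship .....11.22...33
After op 6 (move_left): buffer="cucpfiabialpjia" (len 15), cursors c1@7 c2@10 c3@14, authorship .....11.22...33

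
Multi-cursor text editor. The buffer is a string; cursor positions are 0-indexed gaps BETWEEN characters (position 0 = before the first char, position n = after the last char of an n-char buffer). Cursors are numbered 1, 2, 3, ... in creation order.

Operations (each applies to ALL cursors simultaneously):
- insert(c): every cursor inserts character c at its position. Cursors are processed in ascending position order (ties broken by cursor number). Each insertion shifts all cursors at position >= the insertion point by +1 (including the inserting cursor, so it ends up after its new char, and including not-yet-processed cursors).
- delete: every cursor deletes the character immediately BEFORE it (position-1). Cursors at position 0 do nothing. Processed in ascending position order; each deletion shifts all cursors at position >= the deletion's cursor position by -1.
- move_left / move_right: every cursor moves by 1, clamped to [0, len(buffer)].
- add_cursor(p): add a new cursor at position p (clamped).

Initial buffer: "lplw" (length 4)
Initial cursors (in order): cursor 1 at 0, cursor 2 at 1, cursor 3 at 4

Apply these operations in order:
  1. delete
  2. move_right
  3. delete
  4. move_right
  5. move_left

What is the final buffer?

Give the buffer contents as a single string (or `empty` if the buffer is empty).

After op 1 (delete): buffer="pl" (len 2), cursors c1@0 c2@0 c3@2, authorship ..
After op 2 (move_right): buffer="pl" (len 2), cursors c1@1 c2@1 c3@2, authorship ..
After op 3 (delete): buffer="" (len 0), cursors c1@0 c2@0 c3@0, authorship 
After op 4 (move_right): buffer="" (len 0), cursors c1@0 c2@0 c3@0, authorship 
After op 5 (move_left): buffer="" (len 0), cursors c1@0 c2@0 c3@0, authorship 

Answer: empty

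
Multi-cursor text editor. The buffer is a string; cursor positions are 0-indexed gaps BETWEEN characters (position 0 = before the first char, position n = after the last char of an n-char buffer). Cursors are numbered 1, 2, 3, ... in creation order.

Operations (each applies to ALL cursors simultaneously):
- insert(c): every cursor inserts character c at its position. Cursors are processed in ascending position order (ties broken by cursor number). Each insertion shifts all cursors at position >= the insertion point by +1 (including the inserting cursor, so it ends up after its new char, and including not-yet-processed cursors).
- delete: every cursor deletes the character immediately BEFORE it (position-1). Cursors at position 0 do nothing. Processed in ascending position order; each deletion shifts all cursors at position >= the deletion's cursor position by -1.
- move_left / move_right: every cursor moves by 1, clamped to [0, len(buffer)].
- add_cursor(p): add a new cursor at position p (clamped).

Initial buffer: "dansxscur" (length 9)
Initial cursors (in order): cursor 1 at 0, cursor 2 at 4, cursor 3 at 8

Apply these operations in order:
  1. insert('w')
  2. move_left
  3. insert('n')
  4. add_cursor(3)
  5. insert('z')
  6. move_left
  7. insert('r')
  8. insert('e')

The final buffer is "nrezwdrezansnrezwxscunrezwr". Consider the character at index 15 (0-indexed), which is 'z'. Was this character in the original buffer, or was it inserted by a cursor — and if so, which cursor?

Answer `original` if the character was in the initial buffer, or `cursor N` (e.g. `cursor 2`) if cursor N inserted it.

Answer: cursor 2

Derivation:
After op 1 (insert('w')): buffer="wdanswxscuwr" (len 12), cursors c1@1 c2@6 c3@11, authorship 1....2....3.
After op 2 (move_left): buffer="wdanswxscuwr" (len 12), cursors c1@0 c2@5 c3@10, authorship 1....2....3.
After op 3 (insert('n')): buffer="nwdansnwxscunwr" (len 15), cursors c1@1 c2@7 c3@13, authorship 11....22....33.
After op 4 (add_cursor(3)): buffer="nwdansnwxscunwr" (len 15), cursors c1@1 c4@3 c2@7 c3@13, authorship 11....22....33.
After op 5 (insert('z')): buffer="nzwdzansnzwxscunzwr" (len 19), cursors c1@2 c4@5 c2@10 c3@17, authorship 111.4...222....333.
After op 6 (move_left): buffer="nzwdzansnzwxscunzwr" (len 19), cursors c1@1 c4@4 c2@9 c3@16, authorship 111.4...222....333.
After op 7 (insert('r')): buffer="nrzwdrzansnrzwxscunrzwr" (len 23), cursors c1@2 c4@6 c2@12 c3@20, authorship 1111.44...2222....3333.
After op 8 (insert('e')): buffer="nrezwdrezansnrezwxscunrezwr" (len 27), cursors c1@3 c4@8 c2@15 c3@24, authorship 11111.444...22222....33333.
Authorship (.=original, N=cursor N): 1 1 1 1 1 . 4 4 4 . . . 2 2 2 2 2 . . . . 3 3 3 3 3 .
Index 15: author = 2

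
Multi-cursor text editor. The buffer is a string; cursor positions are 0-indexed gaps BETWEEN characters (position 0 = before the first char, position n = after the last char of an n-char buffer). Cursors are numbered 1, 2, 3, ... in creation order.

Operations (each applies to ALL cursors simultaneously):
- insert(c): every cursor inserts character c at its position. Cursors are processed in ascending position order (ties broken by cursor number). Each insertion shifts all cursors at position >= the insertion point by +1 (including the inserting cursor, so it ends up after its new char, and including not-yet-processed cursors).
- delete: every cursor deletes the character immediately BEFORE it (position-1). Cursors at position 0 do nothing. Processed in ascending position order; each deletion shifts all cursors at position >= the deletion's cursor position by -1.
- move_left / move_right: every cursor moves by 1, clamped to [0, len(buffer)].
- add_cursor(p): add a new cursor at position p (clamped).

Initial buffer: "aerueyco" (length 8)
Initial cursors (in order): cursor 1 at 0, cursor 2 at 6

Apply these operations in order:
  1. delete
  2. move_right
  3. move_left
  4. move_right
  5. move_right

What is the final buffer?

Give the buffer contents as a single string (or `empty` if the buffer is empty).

Answer: aerueco

Derivation:
After op 1 (delete): buffer="aerueco" (len 7), cursors c1@0 c2@5, authorship .......
After op 2 (move_right): buffer="aerueco" (len 7), cursors c1@1 c2@6, authorship .......
After op 3 (move_left): buffer="aerueco" (len 7), cursors c1@0 c2@5, authorship .......
After op 4 (move_right): buffer="aerueco" (len 7), cursors c1@1 c2@6, authorship .......
After op 5 (move_right): buffer="aerueco" (len 7), cursors c1@2 c2@7, authorship .......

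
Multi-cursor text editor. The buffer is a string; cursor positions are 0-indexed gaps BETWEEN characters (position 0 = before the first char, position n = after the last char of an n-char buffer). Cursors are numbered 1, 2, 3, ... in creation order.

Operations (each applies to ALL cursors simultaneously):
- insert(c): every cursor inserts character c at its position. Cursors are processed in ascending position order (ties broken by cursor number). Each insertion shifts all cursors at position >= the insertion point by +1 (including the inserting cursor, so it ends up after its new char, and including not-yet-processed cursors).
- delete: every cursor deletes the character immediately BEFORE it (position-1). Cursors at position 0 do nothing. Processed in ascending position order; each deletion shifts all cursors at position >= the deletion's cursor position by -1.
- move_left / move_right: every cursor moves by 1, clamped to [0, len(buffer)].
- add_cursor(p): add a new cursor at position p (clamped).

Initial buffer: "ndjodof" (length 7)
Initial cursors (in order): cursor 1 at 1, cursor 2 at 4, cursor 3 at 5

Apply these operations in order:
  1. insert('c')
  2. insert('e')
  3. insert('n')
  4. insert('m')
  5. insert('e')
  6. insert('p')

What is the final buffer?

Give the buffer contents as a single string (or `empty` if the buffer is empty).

After op 1 (insert('c')): buffer="ncdjocdcof" (len 10), cursors c1@2 c2@6 c3@8, authorship .1...2.3..
After op 2 (insert('e')): buffer="ncedjocedceof" (len 13), cursors c1@3 c2@8 c3@11, authorship .11...22.33..
After op 3 (insert('n')): buffer="ncendjocendcenof" (len 16), cursors c1@4 c2@10 c3@14, authorship .111...222.333..
After op 4 (insert('m')): buffer="ncenmdjocenmdcenmof" (len 19), cursors c1@5 c2@12 c3@17, authorship .1111...2222.3333..
After op 5 (insert('e')): buffer="ncenmedjocenmedcenmeof" (len 22), cursors c1@6 c2@14 c3@20, authorship .11111...22222.33333..
After op 6 (insert('p')): buffer="ncenmepdjocenmepdcenmepof" (len 25), cursors c1@7 c2@16 c3@23, authorship .111111...222222.333333..

Answer: ncenmepdjocenmepdcenmepof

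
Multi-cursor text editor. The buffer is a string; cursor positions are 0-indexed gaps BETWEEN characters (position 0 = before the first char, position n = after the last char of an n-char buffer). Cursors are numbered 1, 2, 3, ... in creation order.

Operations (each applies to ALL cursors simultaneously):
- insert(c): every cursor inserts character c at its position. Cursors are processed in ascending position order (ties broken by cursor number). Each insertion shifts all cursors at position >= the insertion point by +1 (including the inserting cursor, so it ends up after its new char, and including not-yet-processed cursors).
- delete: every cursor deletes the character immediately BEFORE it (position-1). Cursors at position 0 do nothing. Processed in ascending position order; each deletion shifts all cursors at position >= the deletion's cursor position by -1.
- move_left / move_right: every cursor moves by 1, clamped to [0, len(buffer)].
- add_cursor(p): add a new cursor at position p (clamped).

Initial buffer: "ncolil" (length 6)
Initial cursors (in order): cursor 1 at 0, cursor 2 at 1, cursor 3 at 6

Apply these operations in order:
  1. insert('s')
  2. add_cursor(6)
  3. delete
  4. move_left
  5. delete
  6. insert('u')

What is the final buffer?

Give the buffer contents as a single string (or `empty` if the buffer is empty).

After op 1 (insert('s')): buffer="snscolils" (len 9), cursors c1@1 c2@3 c3@9, authorship 1.2.....3
After op 2 (add_cursor(6)): buffer="snscolils" (len 9), cursors c1@1 c2@3 c4@6 c3@9, authorship 1.2.....3
After op 3 (delete): buffer="ncoil" (len 5), cursors c1@0 c2@1 c4@3 c3@5, authorship .....
After op 4 (move_left): buffer="ncoil" (len 5), cursors c1@0 c2@0 c4@2 c3@4, authorship .....
After op 5 (delete): buffer="nol" (len 3), cursors c1@0 c2@0 c4@1 c3@2, authorship ...
After op 6 (insert('u')): buffer="uunuoul" (len 7), cursors c1@2 c2@2 c4@4 c3@6, authorship 12.4.3.

Answer: uunuoul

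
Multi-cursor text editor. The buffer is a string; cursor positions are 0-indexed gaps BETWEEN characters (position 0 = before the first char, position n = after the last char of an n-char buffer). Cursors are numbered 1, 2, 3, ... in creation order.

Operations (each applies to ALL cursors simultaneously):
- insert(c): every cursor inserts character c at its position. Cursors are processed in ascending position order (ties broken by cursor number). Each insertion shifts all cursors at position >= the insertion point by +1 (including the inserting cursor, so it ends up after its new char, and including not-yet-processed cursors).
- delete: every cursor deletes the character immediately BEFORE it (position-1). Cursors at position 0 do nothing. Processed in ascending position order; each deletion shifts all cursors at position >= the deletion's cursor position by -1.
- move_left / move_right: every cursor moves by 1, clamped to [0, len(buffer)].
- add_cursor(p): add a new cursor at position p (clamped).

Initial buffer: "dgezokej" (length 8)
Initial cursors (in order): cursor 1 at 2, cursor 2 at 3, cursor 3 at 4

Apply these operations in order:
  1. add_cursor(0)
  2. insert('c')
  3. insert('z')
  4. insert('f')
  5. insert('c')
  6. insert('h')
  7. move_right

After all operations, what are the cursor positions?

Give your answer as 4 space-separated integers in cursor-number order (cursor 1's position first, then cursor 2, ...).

Answer: 13 19 25 6

Derivation:
After op 1 (add_cursor(0)): buffer="dgezokej" (len 8), cursors c4@0 c1@2 c2@3 c3@4, authorship ........
After op 2 (insert('c')): buffer="cdgceczcokej" (len 12), cursors c4@1 c1@4 c2@6 c3@8, authorship 4..1.2.3....
After op 3 (insert('z')): buffer="czdgczeczzczokej" (len 16), cursors c4@2 c1@6 c2@9 c3@12, authorship 44..11.22.33....
After op 4 (insert('f')): buffer="czfdgczfeczfzczfokej" (len 20), cursors c4@3 c1@8 c2@12 c3@16, authorship 444..111.222.333....
After op 5 (insert('c')): buffer="czfcdgczfceczfczczfcokej" (len 24), cursors c4@4 c1@10 c2@15 c3@20, authorship 4444..1111.2222.3333....
After op 6 (insert('h')): buffer="czfchdgczfcheczfchzczfchokej" (len 28), cursors c4@5 c1@12 c2@18 c3@24, authorship 44444..11111.22222.33333....
After op 7 (move_right): buffer="czfchdgczfcheczfchzczfchokej" (len 28), cursors c4@6 c1@13 c2@19 c3@25, authorship 44444..11111.22222.33333....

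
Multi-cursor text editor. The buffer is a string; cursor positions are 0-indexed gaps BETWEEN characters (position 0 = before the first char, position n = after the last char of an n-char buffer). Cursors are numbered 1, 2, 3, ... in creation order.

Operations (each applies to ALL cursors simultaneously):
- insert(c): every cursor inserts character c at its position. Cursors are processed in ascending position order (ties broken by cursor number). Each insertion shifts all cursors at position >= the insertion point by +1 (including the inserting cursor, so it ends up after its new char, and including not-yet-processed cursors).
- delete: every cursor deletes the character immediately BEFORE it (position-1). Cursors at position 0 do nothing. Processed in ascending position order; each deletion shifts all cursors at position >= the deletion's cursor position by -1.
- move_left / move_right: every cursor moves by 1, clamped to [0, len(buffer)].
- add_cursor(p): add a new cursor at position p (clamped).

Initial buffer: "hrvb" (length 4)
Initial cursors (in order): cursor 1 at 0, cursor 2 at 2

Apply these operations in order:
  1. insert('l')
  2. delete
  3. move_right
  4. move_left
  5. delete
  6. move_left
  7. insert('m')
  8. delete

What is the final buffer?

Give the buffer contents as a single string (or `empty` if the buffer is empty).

Answer: hvb

Derivation:
After op 1 (insert('l')): buffer="lhrlvb" (len 6), cursors c1@1 c2@4, authorship 1..2..
After op 2 (delete): buffer="hrvb" (len 4), cursors c1@0 c2@2, authorship ....
After op 3 (move_right): buffer="hrvb" (len 4), cursors c1@1 c2@3, authorship ....
After op 4 (move_left): buffer="hrvb" (len 4), cursors c1@0 c2@2, authorship ....
After op 5 (delete): buffer="hvb" (len 3), cursors c1@0 c2@1, authorship ...
After op 6 (move_left): buffer="hvb" (len 3), cursors c1@0 c2@0, authorship ...
After op 7 (insert('m')): buffer="mmhvb" (len 5), cursors c1@2 c2@2, authorship 12...
After op 8 (delete): buffer="hvb" (len 3), cursors c1@0 c2@0, authorship ...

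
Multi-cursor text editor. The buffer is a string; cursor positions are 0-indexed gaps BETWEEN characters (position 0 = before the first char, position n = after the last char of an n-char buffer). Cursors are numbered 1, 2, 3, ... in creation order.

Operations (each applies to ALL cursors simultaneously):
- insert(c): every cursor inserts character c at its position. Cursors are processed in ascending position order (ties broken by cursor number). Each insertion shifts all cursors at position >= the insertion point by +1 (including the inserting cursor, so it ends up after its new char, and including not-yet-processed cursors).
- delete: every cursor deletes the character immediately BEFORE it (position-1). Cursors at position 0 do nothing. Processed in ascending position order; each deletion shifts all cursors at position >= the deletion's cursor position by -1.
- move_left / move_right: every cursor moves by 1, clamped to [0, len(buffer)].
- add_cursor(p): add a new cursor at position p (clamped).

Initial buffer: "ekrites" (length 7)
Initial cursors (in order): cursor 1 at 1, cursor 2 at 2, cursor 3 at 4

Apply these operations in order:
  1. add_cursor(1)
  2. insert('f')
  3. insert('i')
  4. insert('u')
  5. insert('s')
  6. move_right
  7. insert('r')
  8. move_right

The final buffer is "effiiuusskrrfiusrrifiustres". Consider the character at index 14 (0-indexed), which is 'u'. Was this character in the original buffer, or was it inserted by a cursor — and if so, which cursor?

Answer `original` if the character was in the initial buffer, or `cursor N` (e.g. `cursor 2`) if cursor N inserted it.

Answer: cursor 2

Derivation:
After op 1 (add_cursor(1)): buffer="ekrites" (len 7), cursors c1@1 c4@1 c2@2 c3@4, authorship .......
After op 2 (insert('f')): buffer="effkfriftes" (len 11), cursors c1@3 c4@3 c2@5 c3@8, authorship .14.2..3...
After op 3 (insert('i')): buffer="effiikfirifites" (len 15), cursors c1@5 c4@5 c2@8 c3@12, authorship .1414.22..33...
After op 4 (insert('u')): buffer="effiiuukfiurifiutes" (len 19), cursors c1@7 c4@7 c2@11 c3@16, authorship .141414.222..333...
After op 5 (insert('s')): buffer="effiiuusskfiusrifiustes" (len 23), cursors c1@9 c4@9 c2@14 c3@20, authorship .14141414.2222..3333...
After op 6 (move_right): buffer="effiiuusskfiusrifiustes" (len 23), cursors c1@10 c4@10 c2@15 c3@21, authorship .14141414.2222..3333...
After op 7 (insert('r')): buffer="effiiuusskrrfiusrrifiustres" (len 27), cursors c1@12 c4@12 c2@18 c3@25, authorship .14141414.142222.2.3333.3..
After op 8 (move_right): buffer="effiiuusskrrfiusrrifiustres" (len 27), cursors c1@13 c4@13 c2@19 c3@26, authorship .14141414.142222.2.3333.3..
Authorship (.=original, N=cursor N): . 1 4 1 4 1 4 1 4 . 1 4 2 2 2 2 . 2 . 3 3 3 3 . 3 . .
Index 14: author = 2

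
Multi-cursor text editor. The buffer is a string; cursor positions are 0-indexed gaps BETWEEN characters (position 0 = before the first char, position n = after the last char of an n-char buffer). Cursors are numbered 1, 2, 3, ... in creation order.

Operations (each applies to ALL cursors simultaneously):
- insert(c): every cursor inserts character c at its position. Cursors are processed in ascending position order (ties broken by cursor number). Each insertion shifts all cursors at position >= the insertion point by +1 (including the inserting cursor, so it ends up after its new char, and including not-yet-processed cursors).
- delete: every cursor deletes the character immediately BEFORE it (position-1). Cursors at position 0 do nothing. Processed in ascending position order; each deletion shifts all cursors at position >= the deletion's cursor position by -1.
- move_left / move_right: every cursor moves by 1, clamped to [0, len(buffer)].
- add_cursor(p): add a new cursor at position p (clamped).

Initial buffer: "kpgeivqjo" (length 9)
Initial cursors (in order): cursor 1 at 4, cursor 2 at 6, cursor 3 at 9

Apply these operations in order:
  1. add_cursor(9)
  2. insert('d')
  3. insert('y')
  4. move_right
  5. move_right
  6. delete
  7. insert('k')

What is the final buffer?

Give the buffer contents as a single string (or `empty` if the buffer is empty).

Answer: kpgedyikdyqkoddkk

Derivation:
After op 1 (add_cursor(9)): buffer="kpgeivqjo" (len 9), cursors c1@4 c2@6 c3@9 c4@9, authorship .........
After op 2 (insert('d')): buffer="kpgedivdqjodd" (len 13), cursors c1@5 c2@8 c3@13 c4@13, authorship ....1..2...34
After op 3 (insert('y')): buffer="kpgedyivdyqjoddyy" (len 17), cursors c1@6 c2@10 c3@17 c4@17, authorship ....11..22...3434
After op 4 (move_right): buffer="kpgedyivdyqjoddyy" (len 17), cursors c1@7 c2@11 c3@17 c4@17, authorship ....11..22...3434
After op 5 (move_right): buffer="kpgedyivdyqjoddyy" (len 17), cursors c1@8 c2@12 c3@17 c4@17, authorship ....11..22...3434
After op 6 (delete): buffer="kpgedyidyqodd" (len 13), cursors c1@7 c2@10 c3@13 c4@13, authorship ....11.22..34
After op 7 (insert('k')): buffer="kpgedyikdyqkoddkk" (len 17), cursors c1@8 c2@12 c3@17 c4@17, authorship ....11.122.2.3434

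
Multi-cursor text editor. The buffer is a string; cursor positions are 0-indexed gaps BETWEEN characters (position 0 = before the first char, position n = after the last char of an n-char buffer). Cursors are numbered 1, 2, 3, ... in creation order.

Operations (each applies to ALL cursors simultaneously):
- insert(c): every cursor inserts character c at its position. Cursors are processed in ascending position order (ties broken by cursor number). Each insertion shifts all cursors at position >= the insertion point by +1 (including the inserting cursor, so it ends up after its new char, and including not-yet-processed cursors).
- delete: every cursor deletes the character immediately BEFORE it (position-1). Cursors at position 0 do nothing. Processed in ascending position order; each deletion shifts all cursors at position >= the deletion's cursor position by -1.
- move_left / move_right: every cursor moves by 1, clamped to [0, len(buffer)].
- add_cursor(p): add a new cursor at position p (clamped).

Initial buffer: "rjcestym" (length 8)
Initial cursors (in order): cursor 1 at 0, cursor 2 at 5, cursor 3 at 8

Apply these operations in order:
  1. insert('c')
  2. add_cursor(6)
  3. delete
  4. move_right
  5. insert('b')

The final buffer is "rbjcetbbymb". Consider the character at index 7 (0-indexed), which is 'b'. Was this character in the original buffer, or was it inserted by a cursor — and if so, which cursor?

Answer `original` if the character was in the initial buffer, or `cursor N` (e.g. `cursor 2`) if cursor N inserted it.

Answer: cursor 4

Derivation:
After op 1 (insert('c')): buffer="crjcesctymc" (len 11), cursors c1@1 c2@7 c3@11, authorship 1.....2...3
After op 2 (add_cursor(6)): buffer="crjcesctymc" (len 11), cursors c1@1 c4@6 c2@7 c3@11, authorship 1.....2...3
After op 3 (delete): buffer="rjcetym" (len 7), cursors c1@0 c2@4 c4@4 c3@7, authorship .......
After op 4 (move_right): buffer="rjcetym" (len 7), cursors c1@1 c2@5 c4@5 c3@7, authorship .......
After op 5 (insert('b')): buffer="rbjcetbbymb" (len 11), cursors c1@2 c2@8 c4@8 c3@11, authorship .1....24..3
Authorship (.=original, N=cursor N): . 1 . . . . 2 4 . . 3
Index 7: author = 4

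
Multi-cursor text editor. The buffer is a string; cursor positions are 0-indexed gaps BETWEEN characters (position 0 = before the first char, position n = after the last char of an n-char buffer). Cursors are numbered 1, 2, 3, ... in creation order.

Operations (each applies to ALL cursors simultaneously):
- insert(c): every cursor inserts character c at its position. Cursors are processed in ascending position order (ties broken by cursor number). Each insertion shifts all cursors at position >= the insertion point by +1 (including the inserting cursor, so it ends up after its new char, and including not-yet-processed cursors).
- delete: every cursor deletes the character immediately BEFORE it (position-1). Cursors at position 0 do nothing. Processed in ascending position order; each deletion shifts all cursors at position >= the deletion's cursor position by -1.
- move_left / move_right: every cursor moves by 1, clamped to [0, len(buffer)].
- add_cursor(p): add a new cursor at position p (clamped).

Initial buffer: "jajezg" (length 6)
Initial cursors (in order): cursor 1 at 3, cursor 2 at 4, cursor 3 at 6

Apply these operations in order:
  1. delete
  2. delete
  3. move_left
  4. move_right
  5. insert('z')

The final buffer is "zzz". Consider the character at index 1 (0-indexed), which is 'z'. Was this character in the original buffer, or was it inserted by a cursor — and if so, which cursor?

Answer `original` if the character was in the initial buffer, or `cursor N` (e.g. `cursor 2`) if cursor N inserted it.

After op 1 (delete): buffer="jaz" (len 3), cursors c1@2 c2@2 c3@3, authorship ...
After op 2 (delete): buffer="" (len 0), cursors c1@0 c2@0 c3@0, authorship 
After op 3 (move_left): buffer="" (len 0), cursors c1@0 c2@0 c3@0, authorship 
After op 4 (move_right): buffer="" (len 0), cursors c1@0 c2@0 c3@0, authorship 
After op 5 (insert('z')): buffer="zzz" (len 3), cursors c1@3 c2@3 c3@3, authorship 123
Authorship (.=original, N=cursor N): 1 2 3
Index 1: author = 2

Answer: cursor 2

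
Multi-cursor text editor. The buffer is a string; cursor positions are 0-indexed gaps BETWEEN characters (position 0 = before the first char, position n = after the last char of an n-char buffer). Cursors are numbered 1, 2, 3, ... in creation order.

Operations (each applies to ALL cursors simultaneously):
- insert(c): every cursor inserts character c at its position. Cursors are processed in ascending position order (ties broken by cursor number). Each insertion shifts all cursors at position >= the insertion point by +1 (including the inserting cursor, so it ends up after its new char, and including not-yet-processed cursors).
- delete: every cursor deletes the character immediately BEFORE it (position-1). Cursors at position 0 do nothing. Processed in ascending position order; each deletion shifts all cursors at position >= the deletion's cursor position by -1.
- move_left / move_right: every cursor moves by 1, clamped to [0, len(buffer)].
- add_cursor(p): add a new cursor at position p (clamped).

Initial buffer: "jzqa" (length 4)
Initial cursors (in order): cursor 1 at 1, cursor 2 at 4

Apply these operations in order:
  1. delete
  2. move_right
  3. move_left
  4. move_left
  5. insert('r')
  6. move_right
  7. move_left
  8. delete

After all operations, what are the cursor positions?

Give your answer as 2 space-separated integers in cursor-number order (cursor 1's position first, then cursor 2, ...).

After op 1 (delete): buffer="zq" (len 2), cursors c1@0 c2@2, authorship ..
After op 2 (move_right): buffer="zq" (len 2), cursors c1@1 c2@2, authorship ..
After op 3 (move_left): buffer="zq" (len 2), cursors c1@0 c2@1, authorship ..
After op 4 (move_left): buffer="zq" (len 2), cursors c1@0 c2@0, authorship ..
After op 5 (insert('r')): buffer="rrzq" (len 4), cursors c1@2 c2@2, authorship 12..
After op 6 (move_right): buffer="rrzq" (len 4), cursors c1@3 c2@3, authorship 12..
After op 7 (move_left): buffer="rrzq" (len 4), cursors c1@2 c2@2, authorship 12..
After op 8 (delete): buffer="zq" (len 2), cursors c1@0 c2@0, authorship ..

Answer: 0 0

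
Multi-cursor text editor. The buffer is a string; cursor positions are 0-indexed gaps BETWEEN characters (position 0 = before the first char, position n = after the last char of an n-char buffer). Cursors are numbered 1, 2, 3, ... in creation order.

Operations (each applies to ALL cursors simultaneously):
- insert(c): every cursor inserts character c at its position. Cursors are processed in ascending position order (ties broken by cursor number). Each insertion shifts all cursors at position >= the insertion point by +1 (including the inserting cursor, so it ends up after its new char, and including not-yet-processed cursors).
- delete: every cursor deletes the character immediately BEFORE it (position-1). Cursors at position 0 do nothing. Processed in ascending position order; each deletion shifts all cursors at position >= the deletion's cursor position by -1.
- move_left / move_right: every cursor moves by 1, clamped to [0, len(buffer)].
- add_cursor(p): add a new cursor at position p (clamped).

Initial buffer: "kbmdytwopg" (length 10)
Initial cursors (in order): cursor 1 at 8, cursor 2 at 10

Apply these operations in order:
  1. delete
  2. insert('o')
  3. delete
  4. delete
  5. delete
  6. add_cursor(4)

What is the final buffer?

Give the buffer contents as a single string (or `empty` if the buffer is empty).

After op 1 (delete): buffer="kbmdytwp" (len 8), cursors c1@7 c2@8, authorship ........
After op 2 (insert('o')): buffer="kbmdytwopo" (len 10), cursors c1@8 c2@10, authorship .......1.2
After op 3 (delete): buffer="kbmdytwp" (len 8), cursors c1@7 c2@8, authorship ........
After op 4 (delete): buffer="kbmdyt" (len 6), cursors c1@6 c2@6, authorship ......
After op 5 (delete): buffer="kbmd" (len 4), cursors c1@4 c2@4, authorship ....
After op 6 (add_cursor(4)): buffer="kbmd" (len 4), cursors c1@4 c2@4 c3@4, authorship ....

Answer: kbmd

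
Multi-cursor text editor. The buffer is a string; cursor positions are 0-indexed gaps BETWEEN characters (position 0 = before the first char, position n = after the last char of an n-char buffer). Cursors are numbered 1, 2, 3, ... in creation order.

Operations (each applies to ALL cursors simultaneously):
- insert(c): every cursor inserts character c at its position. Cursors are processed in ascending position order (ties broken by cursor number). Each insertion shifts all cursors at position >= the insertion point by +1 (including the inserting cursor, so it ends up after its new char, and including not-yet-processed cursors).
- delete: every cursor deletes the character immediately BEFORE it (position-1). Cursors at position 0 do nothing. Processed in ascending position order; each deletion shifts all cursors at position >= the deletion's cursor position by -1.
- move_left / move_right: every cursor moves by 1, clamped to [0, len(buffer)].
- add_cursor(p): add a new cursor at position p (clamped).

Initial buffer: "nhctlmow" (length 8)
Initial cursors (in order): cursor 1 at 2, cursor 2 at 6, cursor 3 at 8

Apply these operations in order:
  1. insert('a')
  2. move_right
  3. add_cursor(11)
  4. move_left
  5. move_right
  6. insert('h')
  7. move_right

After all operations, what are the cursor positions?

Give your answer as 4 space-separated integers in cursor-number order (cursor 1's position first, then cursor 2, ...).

Answer: 6 12 15 15

Derivation:
After op 1 (insert('a')): buffer="nhactlmaowa" (len 11), cursors c1@3 c2@8 c3@11, authorship ..1....2..3
After op 2 (move_right): buffer="nhactlmaowa" (len 11), cursors c1@4 c2@9 c3@11, authorship ..1....2..3
After op 3 (add_cursor(11)): buffer="nhactlmaowa" (len 11), cursors c1@4 c2@9 c3@11 c4@11, authorship ..1....2..3
After op 4 (move_left): buffer="nhactlmaowa" (len 11), cursors c1@3 c2@8 c3@10 c4@10, authorship ..1....2..3
After op 5 (move_right): buffer="nhactlmaowa" (len 11), cursors c1@4 c2@9 c3@11 c4@11, authorship ..1....2..3
After op 6 (insert('h')): buffer="nhachtlmaohwahh" (len 15), cursors c1@5 c2@11 c3@15 c4@15, authorship ..1.1...2.2.334
After op 7 (move_right): buffer="nhachtlmaohwahh" (len 15), cursors c1@6 c2@12 c3@15 c4@15, authorship ..1.1...2.2.334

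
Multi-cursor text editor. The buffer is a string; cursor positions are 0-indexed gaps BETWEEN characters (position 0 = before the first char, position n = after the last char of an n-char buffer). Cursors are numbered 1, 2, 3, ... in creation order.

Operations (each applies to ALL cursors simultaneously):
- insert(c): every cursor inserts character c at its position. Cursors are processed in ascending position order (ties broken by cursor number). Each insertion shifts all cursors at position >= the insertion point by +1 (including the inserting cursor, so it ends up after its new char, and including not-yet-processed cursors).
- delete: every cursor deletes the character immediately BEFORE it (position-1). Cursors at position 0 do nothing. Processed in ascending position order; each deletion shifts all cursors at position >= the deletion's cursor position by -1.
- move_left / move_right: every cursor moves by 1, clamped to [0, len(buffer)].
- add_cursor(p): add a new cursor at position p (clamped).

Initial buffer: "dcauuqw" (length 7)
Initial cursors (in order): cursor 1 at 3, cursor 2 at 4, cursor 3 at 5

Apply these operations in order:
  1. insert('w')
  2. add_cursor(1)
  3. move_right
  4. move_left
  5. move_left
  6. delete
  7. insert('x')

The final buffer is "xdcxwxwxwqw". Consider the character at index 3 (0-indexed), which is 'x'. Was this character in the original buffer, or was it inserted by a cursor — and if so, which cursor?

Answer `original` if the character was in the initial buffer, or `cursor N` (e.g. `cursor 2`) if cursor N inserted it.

Answer: cursor 1

Derivation:
After op 1 (insert('w')): buffer="dcawuwuwqw" (len 10), cursors c1@4 c2@6 c3@8, authorship ...1.2.3..
After op 2 (add_cursor(1)): buffer="dcawuwuwqw" (len 10), cursors c4@1 c1@4 c2@6 c3@8, authorship ...1.2.3..
After op 3 (move_right): buffer="dcawuwuwqw" (len 10), cursors c4@2 c1@5 c2@7 c3@9, authorship ...1.2.3..
After op 4 (move_left): buffer="dcawuwuwqw" (len 10), cursors c4@1 c1@4 c2@6 c3@8, authorship ...1.2.3..
After op 5 (move_left): buffer="dcawuwuwqw" (len 10), cursors c4@0 c1@3 c2@5 c3@7, authorship ...1.2.3..
After op 6 (delete): buffer="dcwwwqw" (len 7), cursors c4@0 c1@2 c2@3 c3@4, authorship ..123..
After op 7 (insert('x')): buffer="xdcxwxwxwqw" (len 11), cursors c4@1 c1@4 c2@6 c3@8, authorship 4..112233..
Authorship (.=original, N=cursor N): 4 . . 1 1 2 2 3 3 . .
Index 3: author = 1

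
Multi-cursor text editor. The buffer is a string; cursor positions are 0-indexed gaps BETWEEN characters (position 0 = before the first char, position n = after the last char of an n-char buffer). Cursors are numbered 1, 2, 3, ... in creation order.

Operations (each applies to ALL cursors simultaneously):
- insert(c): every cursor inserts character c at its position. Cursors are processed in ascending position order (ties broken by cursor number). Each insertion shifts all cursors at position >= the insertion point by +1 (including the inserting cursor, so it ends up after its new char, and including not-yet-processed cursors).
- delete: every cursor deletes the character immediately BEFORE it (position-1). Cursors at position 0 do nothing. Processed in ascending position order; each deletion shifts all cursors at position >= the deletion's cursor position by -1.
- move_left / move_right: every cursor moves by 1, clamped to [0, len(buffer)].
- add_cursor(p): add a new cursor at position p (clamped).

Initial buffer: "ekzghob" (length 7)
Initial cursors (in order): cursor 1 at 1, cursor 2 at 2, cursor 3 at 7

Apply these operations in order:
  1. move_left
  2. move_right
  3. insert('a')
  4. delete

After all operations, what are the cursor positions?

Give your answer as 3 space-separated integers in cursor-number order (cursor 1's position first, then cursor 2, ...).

After op 1 (move_left): buffer="ekzghob" (len 7), cursors c1@0 c2@1 c3@6, authorship .......
After op 2 (move_right): buffer="ekzghob" (len 7), cursors c1@1 c2@2 c3@7, authorship .......
After op 3 (insert('a')): buffer="eakazghoba" (len 10), cursors c1@2 c2@4 c3@10, authorship .1.2.....3
After op 4 (delete): buffer="ekzghob" (len 7), cursors c1@1 c2@2 c3@7, authorship .......

Answer: 1 2 7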